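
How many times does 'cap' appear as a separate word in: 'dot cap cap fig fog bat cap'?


Scanning each word for exact match 'cap':
  Word 1: 'dot' -> no
  Word 2: 'cap' -> MATCH
  Word 3: 'cap' -> MATCH
  Word 4: 'fig' -> no
  Word 5: 'fog' -> no
  Word 6: 'bat' -> no
  Word 7: 'cap' -> MATCH
Total matches: 3

3


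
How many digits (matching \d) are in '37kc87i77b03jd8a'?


\d matches any digit 0-9.
Scanning '37kc87i77b03jd8a':
  pos 0: '3' -> DIGIT
  pos 1: '7' -> DIGIT
  pos 4: '8' -> DIGIT
  pos 5: '7' -> DIGIT
  pos 7: '7' -> DIGIT
  pos 8: '7' -> DIGIT
  pos 10: '0' -> DIGIT
  pos 11: '3' -> DIGIT
  pos 14: '8' -> DIGIT
Digits found: ['3', '7', '8', '7', '7', '7', '0', '3', '8']
Total: 9

9


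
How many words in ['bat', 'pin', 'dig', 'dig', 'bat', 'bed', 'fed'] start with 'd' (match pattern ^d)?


Pattern ^d anchors to start of word. Check which words begin with 'd':
  'bat' -> no
  'pin' -> no
  'dig' -> MATCH (starts with 'd')
  'dig' -> MATCH (starts with 'd')
  'bat' -> no
  'bed' -> no
  'fed' -> no
Matching words: ['dig', 'dig']
Count: 2

2


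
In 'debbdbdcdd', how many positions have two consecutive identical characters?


Looking for consecutive identical characters in 'debbdbdcdd':
  pos 0-1: 'd' vs 'e' -> different
  pos 1-2: 'e' vs 'b' -> different
  pos 2-3: 'b' vs 'b' -> MATCH ('bb')
  pos 3-4: 'b' vs 'd' -> different
  pos 4-5: 'd' vs 'b' -> different
  pos 5-6: 'b' vs 'd' -> different
  pos 6-7: 'd' vs 'c' -> different
  pos 7-8: 'c' vs 'd' -> different
  pos 8-9: 'd' vs 'd' -> MATCH ('dd')
Consecutive identical pairs: ['bb', 'dd']
Count: 2

2


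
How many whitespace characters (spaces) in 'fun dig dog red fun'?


\s matches whitespace characters (spaces, tabs, etc.).
Text: 'fun dig dog red fun'
This text has 5 words separated by spaces.
Number of spaces = number of words - 1 = 5 - 1 = 4

4


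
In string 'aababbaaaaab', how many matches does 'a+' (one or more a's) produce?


Pattern 'a+' matches one or more consecutive a's.
String: 'aababbaaaaab'
Scanning for runs of a:
  Match 1: 'aa' (length 2)
  Match 2: 'a' (length 1)
  Match 3: 'aaaaa' (length 5)
Total matches: 3

3


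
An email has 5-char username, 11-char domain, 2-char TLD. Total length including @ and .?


An email address has format: username@domain.tld
Username length: 5
'@' character: 1
Domain length: 11
'.' character: 1
TLD length: 2
Total = 5 + 1 + 11 + 1 + 2 = 20

20


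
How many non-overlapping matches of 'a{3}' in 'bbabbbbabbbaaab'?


Pattern 'a{3}' matches exactly 3 consecutive a's (greedy, non-overlapping).
String: 'bbabbbbabbbaaab'
Scanning for runs of a's:
  Run at pos 2: 'a' (length 1) -> 0 match(es)
  Run at pos 7: 'a' (length 1) -> 0 match(es)
  Run at pos 11: 'aaa' (length 3) -> 1 match(es)
Matches found: ['aaa']
Total: 1

1


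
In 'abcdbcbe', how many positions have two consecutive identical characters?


Looking for consecutive identical characters in 'abcdbcbe':
  pos 0-1: 'a' vs 'b' -> different
  pos 1-2: 'b' vs 'c' -> different
  pos 2-3: 'c' vs 'd' -> different
  pos 3-4: 'd' vs 'b' -> different
  pos 4-5: 'b' vs 'c' -> different
  pos 5-6: 'c' vs 'b' -> different
  pos 6-7: 'b' vs 'e' -> different
Consecutive identical pairs: []
Count: 0

0


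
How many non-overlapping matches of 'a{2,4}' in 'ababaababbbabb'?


Pattern 'a{2,4}' matches between 2 and 4 consecutive a's (greedy).
String: 'ababaababbbabb'
Finding runs of a's and applying greedy matching:
  Run at pos 0: 'a' (length 1)
  Run at pos 2: 'a' (length 1)
  Run at pos 4: 'aa' (length 2)
  Run at pos 7: 'a' (length 1)
  Run at pos 11: 'a' (length 1)
Matches: ['aa']
Count: 1

1


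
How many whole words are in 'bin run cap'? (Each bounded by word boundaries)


Word boundaries (\b) mark the start/end of each word.
Text: 'bin run cap'
Splitting by whitespace:
  Word 1: 'bin'
  Word 2: 'run'
  Word 3: 'cap'
Total whole words: 3

3


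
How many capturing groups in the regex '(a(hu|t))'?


To count capturing groups, count each '(' that starts a group.
Pattern: '(a(hu|t))'
Walking through the pattern:
  Position 0: '(' -> group #1
  Position 2: '(' -> group #2
Total capturing groups: 2

2


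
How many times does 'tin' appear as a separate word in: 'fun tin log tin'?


Scanning each word for exact match 'tin':
  Word 1: 'fun' -> no
  Word 2: 'tin' -> MATCH
  Word 3: 'log' -> no
  Word 4: 'tin' -> MATCH
Total matches: 2

2


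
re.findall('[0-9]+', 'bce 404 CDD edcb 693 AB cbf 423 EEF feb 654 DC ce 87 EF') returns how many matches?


Pattern '[0-9]+' finds one or more digits.
Text: 'bce 404 CDD edcb 693 AB cbf 423 EEF feb 654 DC ce 87 EF'
Scanning for matches:
  Match 1: '404'
  Match 2: '693'
  Match 3: '423'
  Match 4: '654'
  Match 5: '87'
Total matches: 5

5


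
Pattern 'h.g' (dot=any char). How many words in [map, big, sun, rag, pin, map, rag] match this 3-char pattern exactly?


Pattern 'h.g' means: starts with 'h', any single char, ends with 'g'.
Checking each word (must be exactly 3 chars):
  'map' (len=3): no
  'big' (len=3): no
  'sun' (len=3): no
  'rag' (len=3): no
  'pin' (len=3): no
  'map' (len=3): no
  'rag' (len=3): no
Matching words: []
Total: 0

0


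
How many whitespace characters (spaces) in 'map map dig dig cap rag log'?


\s matches whitespace characters (spaces, tabs, etc.).
Text: 'map map dig dig cap rag log'
This text has 7 words separated by spaces.
Number of spaces = number of words - 1 = 7 - 1 = 6

6


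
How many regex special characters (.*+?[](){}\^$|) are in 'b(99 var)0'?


Regex special characters are: . * + ? [ ] ( ) { } \ ^ $ |
Scanning 'b(99 var)0':
  pos 1: '(' -> SPECIAL
  pos 8: ')' -> SPECIAL
Special chars found: ['(', ')']
Total: 2

2


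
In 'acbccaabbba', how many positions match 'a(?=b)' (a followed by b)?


Lookahead 'a(?=b)' matches 'a' only when followed by 'b'.
String: 'acbccaabbba'
Checking each position where char is 'a':
  pos 0: 'a' -> no (next='c')
  pos 5: 'a' -> no (next='a')
  pos 6: 'a' -> MATCH (next='b')
Matching positions: [6]
Count: 1

1


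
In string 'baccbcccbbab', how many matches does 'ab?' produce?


Pattern 'ab?' matches 'a' optionally followed by 'b'.
String: 'baccbcccbbab'
Scanning left to right for 'a' then checking next char:
  Match 1: 'a' (a not followed by b)
  Match 2: 'ab' (a followed by b)
Total matches: 2

2


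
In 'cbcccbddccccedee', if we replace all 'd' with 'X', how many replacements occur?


re.sub('d', 'X', text) replaces every occurrence of 'd' with 'X'.
Text: 'cbcccbddccccedee'
Scanning for 'd':
  pos 6: 'd' -> replacement #1
  pos 7: 'd' -> replacement #2
  pos 13: 'd' -> replacement #3
Total replacements: 3

3


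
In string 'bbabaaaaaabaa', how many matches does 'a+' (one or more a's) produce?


Pattern 'a+' matches one or more consecutive a's.
String: 'bbabaaaaaabaa'
Scanning for runs of a:
  Match 1: 'a' (length 1)
  Match 2: 'aaaaaa' (length 6)
  Match 3: 'aa' (length 2)
Total matches: 3

3


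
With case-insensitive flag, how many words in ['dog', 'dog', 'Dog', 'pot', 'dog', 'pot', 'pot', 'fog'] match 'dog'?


Case-insensitive matching: compare each word's lowercase form to 'dog'.
  'dog' -> lower='dog' -> MATCH
  'dog' -> lower='dog' -> MATCH
  'Dog' -> lower='dog' -> MATCH
  'pot' -> lower='pot' -> no
  'dog' -> lower='dog' -> MATCH
  'pot' -> lower='pot' -> no
  'pot' -> lower='pot' -> no
  'fog' -> lower='fog' -> no
Matches: ['dog', 'dog', 'Dog', 'dog']
Count: 4

4


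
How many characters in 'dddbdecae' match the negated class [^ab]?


Negated class [^ab] matches any char NOT in {a, b}
Scanning 'dddbdecae':
  pos 0: 'd' -> MATCH
  pos 1: 'd' -> MATCH
  pos 2: 'd' -> MATCH
  pos 3: 'b' -> no (excluded)
  pos 4: 'd' -> MATCH
  pos 5: 'e' -> MATCH
  pos 6: 'c' -> MATCH
  pos 7: 'a' -> no (excluded)
  pos 8: 'e' -> MATCH
Total matches: 7

7


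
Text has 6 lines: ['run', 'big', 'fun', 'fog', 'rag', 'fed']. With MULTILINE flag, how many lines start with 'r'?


With MULTILINE flag, ^ matches the start of each line.
Lines: ['run', 'big', 'fun', 'fog', 'rag', 'fed']
Checking which lines start with 'r':
  Line 1: 'run' -> MATCH
  Line 2: 'big' -> no
  Line 3: 'fun' -> no
  Line 4: 'fog' -> no
  Line 5: 'rag' -> MATCH
  Line 6: 'fed' -> no
Matching lines: ['run', 'rag']
Count: 2

2


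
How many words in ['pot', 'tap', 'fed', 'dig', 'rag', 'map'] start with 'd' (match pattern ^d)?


Pattern ^d anchors to start of word. Check which words begin with 'd':
  'pot' -> no
  'tap' -> no
  'fed' -> no
  'dig' -> MATCH (starts with 'd')
  'rag' -> no
  'map' -> no
Matching words: ['dig']
Count: 1

1


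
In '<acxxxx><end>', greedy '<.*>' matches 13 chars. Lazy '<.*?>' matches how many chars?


Greedy '<.*>' tries to match as MUCH as possible.
Lazy '<.*?>' tries to match as LITTLE as possible.

String: '<acxxxx><end>'
Greedy '<.*>' starts at first '<' and extends to the LAST '>': '<acxxxx><end>' (13 chars)
Lazy '<.*?>' starts at first '<' and stops at the FIRST '>': '<acxxxx>' (8 chars)

8


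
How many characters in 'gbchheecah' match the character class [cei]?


Character class [cei] matches any of: {c, e, i}
Scanning string 'gbchheecah' character by character:
  pos 0: 'g' -> no
  pos 1: 'b' -> no
  pos 2: 'c' -> MATCH
  pos 3: 'h' -> no
  pos 4: 'h' -> no
  pos 5: 'e' -> MATCH
  pos 6: 'e' -> MATCH
  pos 7: 'c' -> MATCH
  pos 8: 'a' -> no
  pos 9: 'h' -> no
Total matches: 4

4


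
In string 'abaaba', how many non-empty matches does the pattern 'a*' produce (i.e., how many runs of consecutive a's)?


Pattern 'a*' matches zero or more a's. We want non-empty runs of consecutive a's.
String: 'abaaba'
Walking through the string to find runs of a's:
  Run 1: positions 0-0 -> 'a'
  Run 2: positions 2-3 -> 'aa'
  Run 3: positions 5-5 -> 'a'
Non-empty runs found: ['a', 'aa', 'a']
Count: 3

3


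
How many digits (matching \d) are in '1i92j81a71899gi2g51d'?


\d matches any digit 0-9.
Scanning '1i92j81a71899gi2g51d':
  pos 0: '1' -> DIGIT
  pos 2: '9' -> DIGIT
  pos 3: '2' -> DIGIT
  pos 5: '8' -> DIGIT
  pos 6: '1' -> DIGIT
  pos 8: '7' -> DIGIT
  pos 9: '1' -> DIGIT
  pos 10: '8' -> DIGIT
  pos 11: '9' -> DIGIT
  pos 12: '9' -> DIGIT
  pos 15: '2' -> DIGIT
  pos 17: '5' -> DIGIT
  pos 18: '1' -> DIGIT
Digits found: ['1', '9', '2', '8', '1', '7', '1', '8', '9', '9', '2', '5', '1']
Total: 13

13


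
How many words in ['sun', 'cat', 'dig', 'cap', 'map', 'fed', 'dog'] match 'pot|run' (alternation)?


Alternation 'pot|run' matches either 'pot' or 'run'.
Checking each word:
  'sun' -> no
  'cat' -> no
  'dig' -> no
  'cap' -> no
  'map' -> no
  'fed' -> no
  'dog' -> no
Matches: []
Count: 0

0


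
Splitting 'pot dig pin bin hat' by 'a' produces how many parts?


Splitting by 'a' breaks the string at each occurrence of the separator.
Text: 'pot dig pin bin hat'
Parts after split:
  Part 1: 'pot dig pin bin h'
  Part 2: 't'
Total parts: 2

2


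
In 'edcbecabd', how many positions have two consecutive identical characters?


Looking for consecutive identical characters in 'edcbecabd':
  pos 0-1: 'e' vs 'd' -> different
  pos 1-2: 'd' vs 'c' -> different
  pos 2-3: 'c' vs 'b' -> different
  pos 3-4: 'b' vs 'e' -> different
  pos 4-5: 'e' vs 'c' -> different
  pos 5-6: 'c' vs 'a' -> different
  pos 6-7: 'a' vs 'b' -> different
  pos 7-8: 'b' vs 'd' -> different
Consecutive identical pairs: []
Count: 0

0


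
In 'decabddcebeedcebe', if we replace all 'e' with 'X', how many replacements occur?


re.sub('e', 'X', text) replaces every occurrence of 'e' with 'X'.
Text: 'decabddcebeedcebe'
Scanning for 'e':
  pos 1: 'e' -> replacement #1
  pos 8: 'e' -> replacement #2
  pos 10: 'e' -> replacement #3
  pos 11: 'e' -> replacement #4
  pos 14: 'e' -> replacement #5
  pos 16: 'e' -> replacement #6
Total replacements: 6

6


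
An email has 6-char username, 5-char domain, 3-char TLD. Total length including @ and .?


An email address has format: username@domain.tld
Username length: 6
'@' character: 1
Domain length: 5
'.' character: 1
TLD length: 3
Total = 6 + 1 + 5 + 1 + 3 = 16

16


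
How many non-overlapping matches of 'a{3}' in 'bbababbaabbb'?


Pattern 'a{3}' matches exactly 3 consecutive a's (greedy, non-overlapping).
String: 'bbababbaabbb'
Scanning for runs of a's:
  Run at pos 2: 'a' (length 1) -> 0 match(es)
  Run at pos 4: 'a' (length 1) -> 0 match(es)
  Run at pos 7: 'aa' (length 2) -> 0 match(es)
Matches found: []
Total: 0

0


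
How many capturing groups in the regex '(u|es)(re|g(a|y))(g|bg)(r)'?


To count capturing groups, count each '(' that starts a group.
Pattern: '(u|es)(re|g(a|y))(g|bg)(r)'
Walking through the pattern:
  Position 0: '(' -> group #1
  Position 6: '(' -> group #2
  Position 11: '(' -> group #3
  Position 17: '(' -> group #4
  Position 23: '(' -> group #5
Total capturing groups: 5

5


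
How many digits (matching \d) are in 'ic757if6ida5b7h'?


\d matches any digit 0-9.
Scanning 'ic757if6ida5b7h':
  pos 2: '7' -> DIGIT
  pos 3: '5' -> DIGIT
  pos 4: '7' -> DIGIT
  pos 7: '6' -> DIGIT
  pos 11: '5' -> DIGIT
  pos 13: '7' -> DIGIT
Digits found: ['7', '5', '7', '6', '5', '7']
Total: 6

6


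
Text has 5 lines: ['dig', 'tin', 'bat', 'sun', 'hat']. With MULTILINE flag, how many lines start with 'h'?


With MULTILINE flag, ^ matches the start of each line.
Lines: ['dig', 'tin', 'bat', 'sun', 'hat']
Checking which lines start with 'h':
  Line 1: 'dig' -> no
  Line 2: 'tin' -> no
  Line 3: 'bat' -> no
  Line 4: 'sun' -> no
  Line 5: 'hat' -> MATCH
Matching lines: ['hat']
Count: 1

1


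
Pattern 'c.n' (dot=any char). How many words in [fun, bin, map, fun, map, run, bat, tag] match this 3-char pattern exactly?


Pattern 'c.n' means: starts with 'c', any single char, ends with 'n'.
Checking each word (must be exactly 3 chars):
  'fun' (len=3): no
  'bin' (len=3): no
  'map' (len=3): no
  'fun' (len=3): no
  'map' (len=3): no
  'run' (len=3): no
  'bat' (len=3): no
  'tag' (len=3): no
Matching words: []
Total: 0

0


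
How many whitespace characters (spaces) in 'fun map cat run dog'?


\s matches whitespace characters (spaces, tabs, etc.).
Text: 'fun map cat run dog'
This text has 5 words separated by spaces.
Number of spaces = number of words - 1 = 5 - 1 = 4

4


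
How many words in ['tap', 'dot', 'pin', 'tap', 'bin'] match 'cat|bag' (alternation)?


Alternation 'cat|bag' matches either 'cat' or 'bag'.
Checking each word:
  'tap' -> no
  'dot' -> no
  'pin' -> no
  'tap' -> no
  'bin' -> no
Matches: []
Count: 0

0


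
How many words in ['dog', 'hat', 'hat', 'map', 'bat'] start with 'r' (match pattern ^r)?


Pattern ^r anchors to start of word. Check which words begin with 'r':
  'dog' -> no
  'hat' -> no
  'hat' -> no
  'map' -> no
  'bat' -> no
Matching words: []
Count: 0

0


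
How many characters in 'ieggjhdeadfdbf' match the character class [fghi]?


Character class [fghi] matches any of: {f, g, h, i}
Scanning string 'ieggjhdeadfdbf' character by character:
  pos 0: 'i' -> MATCH
  pos 1: 'e' -> no
  pos 2: 'g' -> MATCH
  pos 3: 'g' -> MATCH
  pos 4: 'j' -> no
  pos 5: 'h' -> MATCH
  pos 6: 'd' -> no
  pos 7: 'e' -> no
  pos 8: 'a' -> no
  pos 9: 'd' -> no
  pos 10: 'f' -> MATCH
  pos 11: 'd' -> no
  pos 12: 'b' -> no
  pos 13: 'f' -> MATCH
Total matches: 6

6


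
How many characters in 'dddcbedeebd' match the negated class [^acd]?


Negated class [^acd] matches any char NOT in {a, c, d}
Scanning 'dddcbedeebd':
  pos 0: 'd' -> no (excluded)
  pos 1: 'd' -> no (excluded)
  pos 2: 'd' -> no (excluded)
  pos 3: 'c' -> no (excluded)
  pos 4: 'b' -> MATCH
  pos 5: 'e' -> MATCH
  pos 6: 'd' -> no (excluded)
  pos 7: 'e' -> MATCH
  pos 8: 'e' -> MATCH
  pos 9: 'b' -> MATCH
  pos 10: 'd' -> no (excluded)
Total matches: 5

5


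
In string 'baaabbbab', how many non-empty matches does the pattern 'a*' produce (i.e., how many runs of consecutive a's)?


Pattern 'a*' matches zero or more a's. We want non-empty runs of consecutive a's.
String: 'baaabbbab'
Walking through the string to find runs of a's:
  Run 1: positions 1-3 -> 'aaa'
  Run 2: positions 7-7 -> 'a'
Non-empty runs found: ['aaa', 'a']
Count: 2

2


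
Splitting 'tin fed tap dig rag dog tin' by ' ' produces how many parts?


Splitting by ' ' breaks the string at each occurrence of the separator.
Text: 'tin fed tap dig rag dog tin'
Parts after split:
  Part 1: 'tin'
  Part 2: 'fed'
  Part 3: 'tap'
  Part 4: 'dig'
  Part 5: 'rag'
  Part 6: 'dog'
  Part 7: 'tin'
Total parts: 7

7


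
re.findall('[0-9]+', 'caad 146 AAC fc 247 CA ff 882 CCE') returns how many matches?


Pattern '[0-9]+' finds one or more digits.
Text: 'caad 146 AAC fc 247 CA ff 882 CCE'
Scanning for matches:
  Match 1: '146'
  Match 2: '247'
  Match 3: '882'
Total matches: 3

3


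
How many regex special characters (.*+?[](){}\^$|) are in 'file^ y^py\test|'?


Regex special characters are: . * + ? [ ] ( ) { } \ ^ $ |
Scanning 'file^ y^py\test|':
  pos 4: '^' -> SPECIAL
  pos 7: '^' -> SPECIAL
  pos 10: '\' -> SPECIAL
  pos 15: '|' -> SPECIAL
Special chars found: ['^', '^', '\\', '|']
Total: 4

4


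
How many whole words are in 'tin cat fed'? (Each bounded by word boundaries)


Word boundaries (\b) mark the start/end of each word.
Text: 'tin cat fed'
Splitting by whitespace:
  Word 1: 'tin'
  Word 2: 'cat'
  Word 3: 'fed'
Total whole words: 3

3


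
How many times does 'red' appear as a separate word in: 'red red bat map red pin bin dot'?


Scanning each word for exact match 'red':
  Word 1: 'red' -> MATCH
  Word 2: 'red' -> MATCH
  Word 3: 'bat' -> no
  Word 4: 'map' -> no
  Word 5: 'red' -> MATCH
  Word 6: 'pin' -> no
  Word 7: 'bin' -> no
  Word 8: 'dot' -> no
Total matches: 3

3


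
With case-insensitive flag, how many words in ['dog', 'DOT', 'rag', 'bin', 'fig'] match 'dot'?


Case-insensitive matching: compare each word's lowercase form to 'dot'.
  'dog' -> lower='dog' -> no
  'DOT' -> lower='dot' -> MATCH
  'rag' -> lower='rag' -> no
  'bin' -> lower='bin' -> no
  'fig' -> lower='fig' -> no
Matches: ['DOT']
Count: 1

1


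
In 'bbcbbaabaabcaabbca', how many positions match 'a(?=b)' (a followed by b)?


Lookahead 'a(?=b)' matches 'a' only when followed by 'b'.
String: 'bbcbbaabaabcaabbca'
Checking each position where char is 'a':
  pos 5: 'a' -> no (next='a')
  pos 6: 'a' -> MATCH (next='b')
  pos 8: 'a' -> no (next='a')
  pos 9: 'a' -> MATCH (next='b')
  pos 12: 'a' -> no (next='a')
  pos 13: 'a' -> MATCH (next='b')
Matching positions: [6, 9, 13]
Count: 3

3


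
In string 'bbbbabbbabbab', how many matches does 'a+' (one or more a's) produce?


Pattern 'a+' matches one or more consecutive a's.
String: 'bbbbabbbabbab'
Scanning for runs of a:
  Match 1: 'a' (length 1)
  Match 2: 'a' (length 1)
  Match 3: 'a' (length 1)
Total matches: 3

3


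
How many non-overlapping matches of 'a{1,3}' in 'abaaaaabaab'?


Pattern 'a{1,3}' matches between 1 and 3 consecutive a's (greedy).
String: 'abaaaaabaab'
Finding runs of a's and applying greedy matching:
  Run at pos 0: 'a' (length 1)
  Run at pos 2: 'aaaaa' (length 5)
  Run at pos 8: 'aa' (length 2)
Matches: ['a', 'aaa', 'aa', 'aa']
Count: 4

4


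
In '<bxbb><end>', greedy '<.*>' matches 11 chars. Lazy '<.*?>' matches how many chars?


Greedy '<.*>' tries to match as MUCH as possible.
Lazy '<.*?>' tries to match as LITTLE as possible.

String: '<bxbb><end>'
Greedy '<.*>' starts at first '<' and extends to the LAST '>': '<bxbb><end>' (11 chars)
Lazy '<.*?>' starts at first '<' and stops at the FIRST '>': '<bxbb>' (6 chars)

6


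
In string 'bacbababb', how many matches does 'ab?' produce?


Pattern 'ab?' matches 'a' optionally followed by 'b'.
String: 'bacbababb'
Scanning left to right for 'a' then checking next char:
  Match 1: 'a' (a not followed by b)
  Match 2: 'ab' (a followed by b)
  Match 3: 'ab' (a followed by b)
Total matches: 3

3


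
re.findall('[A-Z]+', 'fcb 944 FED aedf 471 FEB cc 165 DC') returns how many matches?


Pattern '[A-Z]+' finds one or more uppercase letters.
Text: 'fcb 944 FED aedf 471 FEB cc 165 DC'
Scanning for matches:
  Match 1: 'FED'
  Match 2: 'FEB'
  Match 3: 'DC'
Total matches: 3

3


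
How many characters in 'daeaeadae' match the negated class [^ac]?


Negated class [^ac] matches any char NOT in {a, c}
Scanning 'daeaeadae':
  pos 0: 'd' -> MATCH
  pos 1: 'a' -> no (excluded)
  pos 2: 'e' -> MATCH
  pos 3: 'a' -> no (excluded)
  pos 4: 'e' -> MATCH
  pos 5: 'a' -> no (excluded)
  pos 6: 'd' -> MATCH
  pos 7: 'a' -> no (excluded)
  pos 8: 'e' -> MATCH
Total matches: 5

5


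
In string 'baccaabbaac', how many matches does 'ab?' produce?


Pattern 'ab?' matches 'a' optionally followed by 'b'.
String: 'baccaabbaac'
Scanning left to right for 'a' then checking next char:
  Match 1: 'a' (a not followed by b)
  Match 2: 'a' (a not followed by b)
  Match 3: 'ab' (a followed by b)
  Match 4: 'a' (a not followed by b)
  Match 5: 'a' (a not followed by b)
Total matches: 5

5


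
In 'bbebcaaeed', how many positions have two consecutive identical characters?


Looking for consecutive identical characters in 'bbebcaaeed':
  pos 0-1: 'b' vs 'b' -> MATCH ('bb')
  pos 1-2: 'b' vs 'e' -> different
  pos 2-3: 'e' vs 'b' -> different
  pos 3-4: 'b' vs 'c' -> different
  pos 4-5: 'c' vs 'a' -> different
  pos 5-6: 'a' vs 'a' -> MATCH ('aa')
  pos 6-7: 'a' vs 'e' -> different
  pos 7-8: 'e' vs 'e' -> MATCH ('ee')
  pos 8-9: 'e' vs 'd' -> different
Consecutive identical pairs: ['bb', 'aa', 'ee']
Count: 3

3


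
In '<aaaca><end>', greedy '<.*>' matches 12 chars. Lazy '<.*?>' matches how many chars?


Greedy '<.*>' tries to match as MUCH as possible.
Lazy '<.*?>' tries to match as LITTLE as possible.

String: '<aaaca><end>'
Greedy '<.*>' starts at first '<' and extends to the LAST '>': '<aaaca><end>' (12 chars)
Lazy '<.*?>' starts at first '<' and stops at the FIRST '>': '<aaaca>' (7 chars)

7


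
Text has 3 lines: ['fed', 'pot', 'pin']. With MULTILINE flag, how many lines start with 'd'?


With MULTILINE flag, ^ matches the start of each line.
Lines: ['fed', 'pot', 'pin']
Checking which lines start with 'd':
  Line 1: 'fed' -> no
  Line 2: 'pot' -> no
  Line 3: 'pin' -> no
Matching lines: []
Count: 0

0


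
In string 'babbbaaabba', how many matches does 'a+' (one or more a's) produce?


Pattern 'a+' matches one or more consecutive a's.
String: 'babbbaaabba'
Scanning for runs of a:
  Match 1: 'a' (length 1)
  Match 2: 'aaa' (length 3)
  Match 3: 'a' (length 1)
Total matches: 3

3


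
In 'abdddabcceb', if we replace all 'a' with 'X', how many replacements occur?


re.sub('a', 'X', text) replaces every occurrence of 'a' with 'X'.
Text: 'abdddabcceb'
Scanning for 'a':
  pos 0: 'a' -> replacement #1
  pos 5: 'a' -> replacement #2
Total replacements: 2

2


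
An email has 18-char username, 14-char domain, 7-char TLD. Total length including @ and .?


An email address has format: username@domain.tld
Username length: 18
'@' character: 1
Domain length: 14
'.' character: 1
TLD length: 7
Total = 18 + 1 + 14 + 1 + 7 = 41

41


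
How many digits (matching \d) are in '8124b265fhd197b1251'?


\d matches any digit 0-9.
Scanning '8124b265fhd197b1251':
  pos 0: '8' -> DIGIT
  pos 1: '1' -> DIGIT
  pos 2: '2' -> DIGIT
  pos 3: '4' -> DIGIT
  pos 5: '2' -> DIGIT
  pos 6: '6' -> DIGIT
  pos 7: '5' -> DIGIT
  pos 11: '1' -> DIGIT
  pos 12: '9' -> DIGIT
  pos 13: '7' -> DIGIT
  pos 15: '1' -> DIGIT
  pos 16: '2' -> DIGIT
  pos 17: '5' -> DIGIT
  pos 18: '1' -> DIGIT
Digits found: ['8', '1', '2', '4', '2', '6', '5', '1', '9', '7', '1', '2', '5', '1']
Total: 14

14


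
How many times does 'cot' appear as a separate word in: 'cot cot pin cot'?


Scanning each word for exact match 'cot':
  Word 1: 'cot' -> MATCH
  Word 2: 'cot' -> MATCH
  Word 3: 'pin' -> no
  Word 4: 'cot' -> MATCH
Total matches: 3

3


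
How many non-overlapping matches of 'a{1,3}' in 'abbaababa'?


Pattern 'a{1,3}' matches between 1 and 3 consecutive a's (greedy).
String: 'abbaababa'
Finding runs of a's and applying greedy matching:
  Run at pos 0: 'a' (length 1)
  Run at pos 3: 'aa' (length 2)
  Run at pos 6: 'a' (length 1)
  Run at pos 8: 'a' (length 1)
Matches: ['a', 'aa', 'a', 'a']
Count: 4

4


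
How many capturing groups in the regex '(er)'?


To count capturing groups, count each '(' that starts a group.
Pattern: '(er)'
Walking through the pattern:
  Position 0: '(' -> group #1
Total capturing groups: 1

1


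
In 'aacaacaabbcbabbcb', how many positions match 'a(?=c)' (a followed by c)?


Lookahead 'a(?=c)' matches 'a' only when followed by 'c'.
String: 'aacaacaabbcbabbcb'
Checking each position where char is 'a':
  pos 0: 'a' -> no (next='a')
  pos 1: 'a' -> MATCH (next='c')
  pos 3: 'a' -> no (next='a')
  pos 4: 'a' -> MATCH (next='c')
  pos 6: 'a' -> no (next='a')
  pos 7: 'a' -> no (next='b')
  pos 12: 'a' -> no (next='b')
Matching positions: [1, 4]
Count: 2

2


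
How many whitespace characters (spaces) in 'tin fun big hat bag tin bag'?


\s matches whitespace characters (spaces, tabs, etc.).
Text: 'tin fun big hat bag tin bag'
This text has 7 words separated by spaces.
Number of spaces = number of words - 1 = 7 - 1 = 6

6


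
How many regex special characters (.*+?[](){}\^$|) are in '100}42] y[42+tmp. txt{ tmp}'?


Regex special characters are: . * + ? [ ] ( ) { } \ ^ $ |
Scanning '100}42] y[42+tmp. txt{ tmp}':
  pos 3: '}' -> SPECIAL
  pos 6: ']' -> SPECIAL
  pos 9: '[' -> SPECIAL
  pos 12: '+' -> SPECIAL
  pos 16: '.' -> SPECIAL
  pos 21: '{' -> SPECIAL
  pos 26: '}' -> SPECIAL
Special chars found: ['}', ']', '[', '+', '.', '{', '}']
Total: 7

7


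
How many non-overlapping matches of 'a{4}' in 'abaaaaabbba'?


Pattern 'a{4}' matches exactly 4 consecutive a's (greedy, non-overlapping).
String: 'abaaaaabbba'
Scanning for runs of a's:
  Run at pos 0: 'a' (length 1) -> 0 match(es)
  Run at pos 2: 'aaaaa' (length 5) -> 1 match(es)
  Run at pos 10: 'a' (length 1) -> 0 match(es)
Matches found: ['aaaa']
Total: 1

1


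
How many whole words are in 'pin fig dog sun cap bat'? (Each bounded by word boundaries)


Word boundaries (\b) mark the start/end of each word.
Text: 'pin fig dog sun cap bat'
Splitting by whitespace:
  Word 1: 'pin'
  Word 2: 'fig'
  Word 3: 'dog'
  Word 4: 'sun'
  Word 5: 'cap'
  Word 6: 'bat'
Total whole words: 6

6


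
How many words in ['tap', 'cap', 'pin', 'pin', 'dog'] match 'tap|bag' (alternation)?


Alternation 'tap|bag' matches either 'tap' or 'bag'.
Checking each word:
  'tap' -> MATCH
  'cap' -> no
  'pin' -> no
  'pin' -> no
  'dog' -> no
Matches: ['tap']
Count: 1

1


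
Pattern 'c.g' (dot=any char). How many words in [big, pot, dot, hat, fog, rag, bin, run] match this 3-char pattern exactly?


Pattern 'c.g' means: starts with 'c', any single char, ends with 'g'.
Checking each word (must be exactly 3 chars):
  'big' (len=3): no
  'pot' (len=3): no
  'dot' (len=3): no
  'hat' (len=3): no
  'fog' (len=3): no
  'rag' (len=3): no
  'bin' (len=3): no
  'run' (len=3): no
Matching words: []
Total: 0

0


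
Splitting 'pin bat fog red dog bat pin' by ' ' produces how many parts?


Splitting by ' ' breaks the string at each occurrence of the separator.
Text: 'pin bat fog red dog bat pin'
Parts after split:
  Part 1: 'pin'
  Part 2: 'bat'
  Part 3: 'fog'
  Part 4: 'red'
  Part 5: 'dog'
  Part 6: 'bat'
  Part 7: 'pin'
Total parts: 7

7


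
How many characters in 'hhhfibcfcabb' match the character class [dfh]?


Character class [dfh] matches any of: {d, f, h}
Scanning string 'hhhfibcfcabb' character by character:
  pos 0: 'h' -> MATCH
  pos 1: 'h' -> MATCH
  pos 2: 'h' -> MATCH
  pos 3: 'f' -> MATCH
  pos 4: 'i' -> no
  pos 5: 'b' -> no
  pos 6: 'c' -> no
  pos 7: 'f' -> MATCH
  pos 8: 'c' -> no
  pos 9: 'a' -> no
  pos 10: 'b' -> no
  pos 11: 'b' -> no
Total matches: 5

5


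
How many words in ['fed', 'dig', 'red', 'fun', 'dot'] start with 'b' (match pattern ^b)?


Pattern ^b anchors to start of word. Check which words begin with 'b':
  'fed' -> no
  'dig' -> no
  'red' -> no
  'fun' -> no
  'dot' -> no
Matching words: []
Count: 0

0


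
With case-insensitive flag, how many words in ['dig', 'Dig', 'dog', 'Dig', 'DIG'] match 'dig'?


Case-insensitive matching: compare each word's lowercase form to 'dig'.
  'dig' -> lower='dig' -> MATCH
  'Dig' -> lower='dig' -> MATCH
  'dog' -> lower='dog' -> no
  'Dig' -> lower='dig' -> MATCH
  'DIG' -> lower='dig' -> MATCH
Matches: ['dig', 'Dig', 'Dig', 'DIG']
Count: 4

4


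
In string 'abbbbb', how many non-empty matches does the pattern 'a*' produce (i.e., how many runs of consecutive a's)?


Pattern 'a*' matches zero or more a's. We want non-empty runs of consecutive a's.
String: 'abbbbb'
Walking through the string to find runs of a's:
  Run 1: positions 0-0 -> 'a'
Non-empty runs found: ['a']
Count: 1

1


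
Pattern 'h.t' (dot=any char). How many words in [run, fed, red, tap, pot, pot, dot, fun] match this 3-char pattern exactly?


Pattern 'h.t' means: starts with 'h', any single char, ends with 't'.
Checking each word (must be exactly 3 chars):
  'run' (len=3): no
  'fed' (len=3): no
  'red' (len=3): no
  'tap' (len=3): no
  'pot' (len=3): no
  'pot' (len=3): no
  'dot' (len=3): no
  'fun' (len=3): no
Matching words: []
Total: 0

0


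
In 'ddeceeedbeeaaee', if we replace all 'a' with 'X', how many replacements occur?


re.sub('a', 'X', text) replaces every occurrence of 'a' with 'X'.
Text: 'ddeceeedbeeaaee'
Scanning for 'a':
  pos 11: 'a' -> replacement #1
  pos 12: 'a' -> replacement #2
Total replacements: 2

2


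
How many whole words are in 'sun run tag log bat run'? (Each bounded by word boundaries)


Word boundaries (\b) mark the start/end of each word.
Text: 'sun run tag log bat run'
Splitting by whitespace:
  Word 1: 'sun'
  Word 2: 'run'
  Word 3: 'tag'
  Word 4: 'log'
  Word 5: 'bat'
  Word 6: 'run'
Total whole words: 6

6


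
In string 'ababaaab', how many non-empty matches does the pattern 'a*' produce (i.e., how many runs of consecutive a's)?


Pattern 'a*' matches zero or more a's. We want non-empty runs of consecutive a's.
String: 'ababaaab'
Walking through the string to find runs of a's:
  Run 1: positions 0-0 -> 'a'
  Run 2: positions 2-2 -> 'a'
  Run 3: positions 4-6 -> 'aaa'
Non-empty runs found: ['a', 'a', 'aaa']
Count: 3

3


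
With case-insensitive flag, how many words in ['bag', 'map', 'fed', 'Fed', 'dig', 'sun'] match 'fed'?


Case-insensitive matching: compare each word's lowercase form to 'fed'.
  'bag' -> lower='bag' -> no
  'map' -> lower='map' -> no
  'fed' -> lower='fed' -> MATCH
  'Fed' -> lower='fed' -> MATCH
  'dig' -> lower='dig' -> no
  'sun' -> lower='sun' -> no
Matches: ['fed', 'Fed']
Count: 2

2


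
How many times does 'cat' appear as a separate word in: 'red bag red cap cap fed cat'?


Scanning each word for exact match 'cat':
  Word 1: 'red' -> no
  Word 2: 'bag' -> no
  Word 3: 'red' -> no
  Word 4: 'cap' -> no
  Word 5: 'cap' -> no
  Word 6: 'fed' -> no
  Word 7: 'cat' -> MATCH
Total matches: 1

1


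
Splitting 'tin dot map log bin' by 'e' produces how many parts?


Splitting by 'e' breaks the string at each occurrence of the separator.
Text: 'tin dot map log bin'
Parts after split:
  Part 1: 'tin dot map log bin'
Total parts: 1

1


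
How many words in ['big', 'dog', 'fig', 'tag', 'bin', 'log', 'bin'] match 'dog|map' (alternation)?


Alternation 'dog|map' matches either 'dog' or 'map'.
Checking each word:
  'big' -> no
  'dog' -> MATCH
  'fig' -> no
  'tag' -> no
  'bin' -> no
  'log' -> no
  'bin' -> no
Matches: ['dog']
Count: 1

1


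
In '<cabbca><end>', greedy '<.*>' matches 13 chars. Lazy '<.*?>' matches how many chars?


Greedy '<.*>' tries to match as MUCH as possible.
Lazy '<.*?>' tries to match as LITTLE as possible.

String: '<cabbca><end>'
Greedy '<.*>' starts at first '<' and extends to the LAST '>': '<cabbca><end>' (13 chars)
Lazy '<.*?>' starts at first '<' and stops at the FIRST '>': '<cabbca>' (8 chars)

8


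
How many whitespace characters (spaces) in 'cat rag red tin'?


\s matches whitespace characters (spaces, tabs, etc.).
Text: 'cat rag red tin'
This text has 4 words separated by spaces.
Number of spaces = number of words - 1 = 4 - 1 = 3

3


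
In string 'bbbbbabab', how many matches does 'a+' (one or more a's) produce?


Pattern 'a+' matches one or more consecutive a's.
String: 'bbbbbabab'
Scanning for runs of a:
  Match 1: 'a' (length 1)
  Match 2: 'a' (length 1)
Total matches: 2

2


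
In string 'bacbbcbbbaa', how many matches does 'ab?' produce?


Pattern 'ab?' matches 'a' optionally followed by 'b'.
String: 'bacbbcbbbaa'
Scanning left to right for 'a' then checking next char:
  Match 1: 'a' (a not followed by b)
  Match 2: 'a' (a not followed by b)
  Match 3: 'a' (a not followed by b)
Total matches: 3

3


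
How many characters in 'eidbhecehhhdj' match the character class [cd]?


Character class [cd] matches any of: {c, d}
Scanning string 'eidbhecehhhdj' character by character:
  pos 0: 'e' -> no
  pos 1: 'i' -> no
  pos 2: 'd' -> MATCH
  pos 3: 'b' -> no
  pos 4: 'h' -> no
  pos 5: 'e' -> no
  pos 6: 'c' -> MATCH
  pos 7: 'e' -> no
  pos 8: 'h' -> no
  pos 9: 'h' -> no
  pos 10: 'h' -> no
  pos 11: 'd' -> MATCH
  pos 12: 'j' -> no
Total matches: 3

3


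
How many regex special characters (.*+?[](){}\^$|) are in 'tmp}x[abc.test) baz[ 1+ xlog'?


Regex special characters are: . * + ? [ ] ( ) { } \ ^ $ |
Scanning 'tmp}x[abc.test) baz[ 1+ xlog':
  pos 3: '}' -> SPECIAL
  pos 5: '[' -> SPECIAL
  pos 9: '.' -> SPECIAL
  pos 14: ')' -> SPECIAL
  pos 19: '[' -> SPECIAL
  pos 22: '+' -> SPECIAL
Special chars found: ['}', '[', '.', ')', '[', '+']
Total: 6

6


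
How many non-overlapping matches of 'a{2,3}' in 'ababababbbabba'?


Pattern 'a{2,3}' matches between 2 and 3 consecutive a's (greedy).
String: 'ababababbbabba'
Finding runs of a's and applying greedy matching:
  Run at pos 0: 'a' (length 1)
  Run at pos 2: 'a' (length 1)
  Run at pos 4: 'a' (length 1)
  Run at pos 6: 'a' (length 1)
  Run at pos 10: 'a' (length 1)
  Run at pos 13: 'a' (length 1)
Matches: []
Count: 0

0


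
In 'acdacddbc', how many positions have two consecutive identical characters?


Looking for consecutive identical characters in 'acdacddbc':
  pos 0-1: 'a' vs 'c' -> different
  pos 1-2: 'c' vs 'd' -> different
  pos 2-3: 'd' vs 'a' -> different
  pos 3-4: 'a' vs 'c' -> different
  pos 4-5: 'c' vs 'd' -> different
  pos 5-6: 'd' vs 'd' -> MATCH ('dd')
  pos 6-7: 'd' vs 'b' -> different
  pos 7-8: 'b' vs 'c' -> different
Consecutive identical pairs: ['dd']
Count: 1

1


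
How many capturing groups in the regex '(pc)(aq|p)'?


To count capturing groups, count each '(' that starts a group.
Pattern: '(pc)(aq|p)'
Walking through the pattern:
  Position 0: '(' -> group #1
  Position 4: '(' -> group #2
Total capturing groups: 2

2


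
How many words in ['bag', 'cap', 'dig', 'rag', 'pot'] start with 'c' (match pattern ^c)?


Pattern ^c anchors to start of word. Check which words begin with 'c':
  'bag' -> no
  'cap' -> MATCH (starts with 'c')
  'dig' -> no
  'rag' -> no
  'pot' -> no
Matching words: ['cap']
Count: 1

1


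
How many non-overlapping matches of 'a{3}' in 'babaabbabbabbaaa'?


Pattern 'a{3}' matches exactly 3 consecutive a's (greedy, non-overlapping).
String: 'babaabbabbabbaaa'
Scanning for runs of a's:
  Run at pos 1: 'a' (length 1) -> 0 match(es)
  Run at pos 3: 'aa' (length 2) -> 0 match(es)
  Run at pos 7: 'a' (length 1) -> 0 match(es)
  Run at pos 10: 'a' (length 1) -> 0 match(es)
  Run at pos 13: 'aaa' (length 3) -> 1 match(es)
Matches found: ['aaa']
Total: 1

1


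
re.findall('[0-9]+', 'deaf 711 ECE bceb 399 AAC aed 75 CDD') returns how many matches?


Pattern '[0-9]+' finds one or more digits.
Text: 'deaf 711 ECE bceb 399 AAC aed 75 CDD'
Scanning for matches:
  Match 1: '711'
  Match 2: '399'
  Match 3: '75'
Total matches: 3

3


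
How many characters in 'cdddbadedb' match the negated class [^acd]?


Negated class [^acd] matches any char NOT in {a, c, d}
Scanning 'cdddbadedb':
  pos 0: 'c' -> no (excluded)
  pos 1: 'd' -> no (excluded)
  pos 2: 'd' -> no (excluded)
  pos 3: 'd' -> no (excluded)
  pos 4: 'b' -> MATCH
  pos 5: 'a' -> no (excluded)
  pos 6: 'd' -> no (excluded)
  pos 7: 'e' -> MATCH
  pos 8: 'd' -> no (excluded)
  pos 9: 'b' -> MATCH
Total matches: 3

3


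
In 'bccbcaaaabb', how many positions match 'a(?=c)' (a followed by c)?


Lookahead 'a(?=c)' matches 'a' only when followed by 'c'.
String: 'bccbcaaaabb'
Checking each position where char is 'a':
  pos 5: 'a' -> no (next='a')
  pos 6: 'a' -> no (next='a')
  pos 7: 'a' -> no (next='a')
  pos 8: 'a' -> no (next='b')
Matching positions: []
Count: 0

0


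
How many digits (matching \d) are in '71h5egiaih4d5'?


\d matches any digit 0-9.
Scanning '71h5egiaih4d5':
  pos 0: '7' -> DIGIT
  pos 1: '1' -> DIGIT
  pos 3: '5' -> DIGIT
  pos 10: '4' -> DIGIT
  pos 12: '5' -> DIGIT
Digits found: ['7', '1', '5', '4', '5']
Total: 5

5


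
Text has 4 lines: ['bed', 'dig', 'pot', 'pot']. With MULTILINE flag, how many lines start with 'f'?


With MULTILINE flag, ^ matches the start of each line.
Lines: ['bed', 'dig', 'pot', 'pot']
Checking which lines start with 'f':
  Line 1: 'bed' -> no
  Line 2: 'dig' -> no
  Line 3: 'pot' -> no
  Line 4: 'pot' -> no
Matching lines: []
Count: 0

0


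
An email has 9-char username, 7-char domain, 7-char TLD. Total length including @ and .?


An email address has format: username@domain.tld
Username length: 9
'@' character: 1
Domain length: 7
'.' character: 1
TLD length: 7
Total = 9 + 1 + 7 + 1 + 7 = 25

25


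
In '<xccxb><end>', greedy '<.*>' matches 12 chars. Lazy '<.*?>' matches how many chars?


Greedy '<.*>' tries to match as MUCH as possible.
Lazy '<.*?>' tries to match as LITTLE as possible.

String: '<xccxb><end>'
Greedy '<.*>' starts at first '<' and extends to the LAST '>': '<xccxb><end>' (12 chars)
Lazy '<.*?>' starts at first '<' and stops at the FIRST '>': '<xccxb>' (7 chars)

7


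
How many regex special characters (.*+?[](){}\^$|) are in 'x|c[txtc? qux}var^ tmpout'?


Regex special characters are: . * + ? [ ] ( ) { } \ ^ $ |
Scanning 'x|c[txtc? qux}var^ tmpout':
  pos 1: '|' -> SPECIAL
  pos 3: '[' -> SPECIAL
  pos 8: '?' -> SPECIAL
  pos 13: '}' -> SPECIAL
  pos 17: '^' -> SPECIAL
Special chars found: ['|', '[', '?', '}', '^']
Total: 5

5


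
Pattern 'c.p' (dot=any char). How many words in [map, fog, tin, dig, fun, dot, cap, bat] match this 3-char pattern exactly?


Pattern 'c.p' means: starts with 'c', any single char, ends with 'p'.
Checking each word (must be exactly 3 chars):
  'map' (len=3): no
  'fog' (len=3): no
  'tin' (len=3): no
  'dig' (len=3): no
  'fun' (len=3): no
  'dot' (len=3): no
  'cap' (len=3): MATCH
  'bat' (len=3): no
Matching words: ['cap']
Total: 1

1


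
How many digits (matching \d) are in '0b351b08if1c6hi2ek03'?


\d matches any digit 0-9.
Scanning '0b351b08if1c6hi2ek03':
  pos 0: '0' -> DIGIT
  pos 2: '3' -> DIGIT
  pos 3: '5' -> DIGIT
  pos 4: '1' -> DIGIT
  pos 6: '0' -> DIGIT
  pos 7: '8' -> DIGIT
  pos 10: '1' -> DIGIT
  pos 12: '6' -> DIGIT
  pos 15: '2' -> DIGIT
  pos 18: '0' -> DIGIT
  pos 19: '3' -> DIGIT
Digits found: ['0', '3', '5', '1', '0', '8', '1', '6', '2', '0', '3']
Total: 11

11


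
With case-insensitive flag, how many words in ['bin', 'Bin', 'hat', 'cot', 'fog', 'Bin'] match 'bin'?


Case-insensitive matching: compare each word's lowercase form to 'bin'.
  'bin' -> lower='bin' -> MATCH
  'Bin' -> lower='bin' -> MATCH
  'hat' -> lower='hat' -> no
  'cot' -> lower='cot' -> no
  'fog' -> lower='fog' -> no
  'Bin' -> lower='bin' -> MATCH
Matches: ['bin', 'Bin', 'Bin']
Count: 3

3


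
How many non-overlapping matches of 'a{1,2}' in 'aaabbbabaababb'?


Pattern 'a{1,2}' matches between 1 and 2 consecutive a's (greedy).
String: 'aaabbbabaababb'
Finding runs of a's and applying greedy matching:
  Run at pos 0: 'aaa' (length 3)
  Run at pos 6: 'a' (length 1)
  Run at pos 8: 'aa' (length 2)
  Run at pos 11: 'a' (length 1)
Matches: ['aa', 'a', 'a', 'aa', 'a']
Count: 5

5
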